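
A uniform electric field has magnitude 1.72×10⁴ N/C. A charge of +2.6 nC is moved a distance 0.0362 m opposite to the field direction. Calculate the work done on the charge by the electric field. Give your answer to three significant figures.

The potential change for a displacement 0.0362 m opposite to the field direction is ΔV = +Ed = 623 V.
W_field = −qΔV = -1.62×10⁻⁶ J.

-1.62×10⁻⁶ J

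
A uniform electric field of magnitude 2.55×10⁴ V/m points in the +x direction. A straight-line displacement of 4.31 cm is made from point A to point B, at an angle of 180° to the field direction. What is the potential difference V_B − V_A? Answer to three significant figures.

Only the component of displacement along E changes the potential: ΔV = −E·d·cosθ.
ΔV = −(2.55×10⁴ V/m)(0.0431 m)cos180° = 1100 V.

1100 V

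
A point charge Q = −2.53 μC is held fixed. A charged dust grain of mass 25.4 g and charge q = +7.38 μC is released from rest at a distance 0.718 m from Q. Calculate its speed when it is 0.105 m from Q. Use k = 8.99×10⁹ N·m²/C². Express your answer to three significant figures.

10.4 m/s

Only the electrostatic force acts, so mechanical energy is conserved: ½mv² = U₁ − U₂ = kQq(1/r₁ − 1/r₂).
U₁ − U₂ = (8.99×10⁹ N·m²/C²)(-2.53×10⁻⁶ C)(7.38×10⁻⁶ C)(1/0.718 − 1/0.105) = 1.36 J.
v = √(2·1.36/0.0254) = 10.4 m/s.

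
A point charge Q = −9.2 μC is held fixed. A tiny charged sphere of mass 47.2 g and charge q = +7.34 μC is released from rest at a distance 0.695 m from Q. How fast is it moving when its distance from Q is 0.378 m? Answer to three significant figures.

Only the electrostatic force acts, so mechanical energy is conserved: ½mv² = U₁ − U₂ = kQq(1/r₁ − 1/r₂).
U₁ − U₂ = (8.99×10⁹ N·m²/C²)(-9.20×10⁻⁶ C)(7.34×10⁻⁶ C)(1/0.695 − 1/0.378) = 0.733 J.
v = √(2·0.733/0.0472) = 5.57 m/s.

5.57 m/s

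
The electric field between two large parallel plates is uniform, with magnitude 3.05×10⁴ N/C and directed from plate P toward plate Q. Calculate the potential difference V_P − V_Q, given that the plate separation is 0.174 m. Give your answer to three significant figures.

In a uniform field, potential decreases in the direction of E: ΔV = −E·d for a displacement d parallel to E.
Going from Q to P is a displacement of 0.174 m opposite to the field, so V_P − V_Q = +Ed = 5310 V.

5310 V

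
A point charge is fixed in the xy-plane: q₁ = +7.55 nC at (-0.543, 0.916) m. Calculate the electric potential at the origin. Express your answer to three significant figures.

The total potential is the scalar sum of each charge's contribution, V = Σ kqᵢ/rᵢ.
Distances from the field point to each charge: r₁ = 1.06 m.
V = k[(7.55×10⁻⁹)/(1.06)] = 63.7 V.

63.7 V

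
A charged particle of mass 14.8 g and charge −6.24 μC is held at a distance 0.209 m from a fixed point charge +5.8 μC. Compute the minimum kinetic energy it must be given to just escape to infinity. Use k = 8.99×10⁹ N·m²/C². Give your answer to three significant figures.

To just escape, total mechanical energy must reach zero at infinity: ½mv²_min + U = 0, so ½mv²_min = −U = |kQq|/r.
|U| = |kQq|/r = (8.99×10⁹ N·m²/C²)(5.80×10⁻⁶)(6.24×10⁻⁶)/(0.209) = 1.56 J.

1.56 J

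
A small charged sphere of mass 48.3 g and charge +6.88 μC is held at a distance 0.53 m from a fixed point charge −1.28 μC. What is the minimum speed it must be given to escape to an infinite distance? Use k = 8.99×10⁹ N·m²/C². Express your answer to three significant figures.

To just escape, total mechanical energy must reach zero at infinity: ½mv²_min + U = 0, so ½mv²_min = −U = |kQq|/r.
|U| = |kQq|/r = (8.99×10⁹ N·m²/C²)(1.28×10⁻⁶)(6.88×10⁻⁶)/(0.530) = 0.149 J.
v_min = √(2|U|/m) = √(2·0.149/0.0483) = 2.49 m/s.

2.49 m/s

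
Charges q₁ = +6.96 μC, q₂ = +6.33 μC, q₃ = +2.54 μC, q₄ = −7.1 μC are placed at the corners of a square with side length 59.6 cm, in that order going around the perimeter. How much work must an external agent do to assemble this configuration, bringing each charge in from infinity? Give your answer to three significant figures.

-0.401 J

The assembly work is the sum of pairwise potential energies, U = Σ_{i<j} kqᵢqⱼ/rᵢⱼ.
The four side pairs have separation 0.596 m and the two diagonal pairs 0.843 m.
Summing all 6 pair terms gives U = -0.401 J.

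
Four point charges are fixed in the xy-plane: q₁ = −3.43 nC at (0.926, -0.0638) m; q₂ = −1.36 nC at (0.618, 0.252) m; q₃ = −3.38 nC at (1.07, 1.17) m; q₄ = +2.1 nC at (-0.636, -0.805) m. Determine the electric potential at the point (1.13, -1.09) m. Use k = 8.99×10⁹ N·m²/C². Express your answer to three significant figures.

-40.9 V

The total potential is the scalar sum of each charge's contribution, V = Σ kqᵢ/rᵢ.
Distances from the field point to each charge: r₁ = 1.05 m, r₂ = 1.44 m, r₃ = 2.26 m, r₄ = 1.79 m.
V = k[(-3.43×10⁻⁹)/(1.05) + (-1.36×10⁻⁹)/(1.44) + (-3.38×10⁻⁹)/(2.26) + (2.10×10⁻⁹)/(1.79)] = -40.9 V.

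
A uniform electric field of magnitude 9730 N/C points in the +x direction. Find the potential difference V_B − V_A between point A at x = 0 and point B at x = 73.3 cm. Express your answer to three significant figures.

In a uniform field, potential decreases in the direction of E: V_B − V_A = −E·Δx.
V_B − V_A = −(9730 V/m)(0.733 m) = -7130 V.

-7130 V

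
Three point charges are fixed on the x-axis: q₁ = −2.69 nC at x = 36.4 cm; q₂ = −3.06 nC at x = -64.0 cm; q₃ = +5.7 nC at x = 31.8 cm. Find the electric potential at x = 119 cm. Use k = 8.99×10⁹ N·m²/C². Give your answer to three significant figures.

14.5 V

The total potential is the scalar sum of each charge's contribution, V = Σ kqᵢ/rᵢ.
Distances from the field point to each charge: r₁ = 0.826 m, r₂ = 1.83 m, r₃ = 0.872 m.
V = k[(-2.69×10⁻⁹)/(0.826) + (-3.06×10⁻⁹)/(1.83) + (5.70×10⁻⁹)/(0.872)] = 14.5 V.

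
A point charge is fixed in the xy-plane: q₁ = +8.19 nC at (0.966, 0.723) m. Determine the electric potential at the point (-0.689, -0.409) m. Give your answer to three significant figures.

36.7 V

Electric potential is a scalar, so the contributions from each charge add algebraically: V = Σ kqᵢ/rᵢ.
Distances from the field point to each charge: r₁ = 2.01 m.
V = k[(8.19×10⁻⁹)/(2.01)] = 36.7 V.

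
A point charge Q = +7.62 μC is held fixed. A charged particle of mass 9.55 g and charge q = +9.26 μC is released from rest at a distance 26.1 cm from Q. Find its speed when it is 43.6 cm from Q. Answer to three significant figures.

Only the electrostatic force acts, so mechanical energy is conserved: ½mv² = U₁ − U₂ = kQq(1/r₁ − 1/r₂).
U₁ − U₂ = (8.99×10⁹ N·m²/C²)(7.62×10⁻⁶ C)(9.26×10⁻⁶ C)(1/0.261 − 1/0.436) = 0.976 J.
v = √(2·0.976/9.55×10⁻³) = 14.3 m/s.

14.3 m/s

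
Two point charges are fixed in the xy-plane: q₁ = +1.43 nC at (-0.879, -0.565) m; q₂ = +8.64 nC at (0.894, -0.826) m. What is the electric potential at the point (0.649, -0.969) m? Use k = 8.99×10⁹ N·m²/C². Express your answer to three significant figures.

282 V

Electric potential is a scalar, so the contributions from each charge add algebraically: V = Σ kqᵢ/rᵢ.
Distances from the field point to each charge: r₁ = 1.58 m, r₂ = 0.284 m.
V = k[(1.43×10⁻⁹)/(1.58) + (8.64×10⁻⁹)/(0.284)] = 282 V.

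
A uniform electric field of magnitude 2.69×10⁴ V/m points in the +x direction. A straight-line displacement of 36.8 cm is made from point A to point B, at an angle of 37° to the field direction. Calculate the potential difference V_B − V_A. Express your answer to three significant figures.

Only the component of displacement along E changes the potential: ΔV = −E·d·cosθ.
ΔV = −(2.69×10⁴ V/m)(0.368 m)cos37° = -7910 V.

-7910 V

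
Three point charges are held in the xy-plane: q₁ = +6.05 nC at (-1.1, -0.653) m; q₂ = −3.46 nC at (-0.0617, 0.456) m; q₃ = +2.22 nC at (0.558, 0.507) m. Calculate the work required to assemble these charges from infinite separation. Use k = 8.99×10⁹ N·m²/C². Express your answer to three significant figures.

The assembly work is the sum of pairwise potential energies, U = Σ_{i<j} kqᵢqⱼ/rᵢⱼ.
Pair separations: r₁₂ = 1.52 m, r₁₃ = 2.02 m, r₂₃ = 0.622 m.
U = (-1.24×10⁻⁷) + (5.97×10⁻⁸) + (-1.11×10⁻⁷) = -1.75×10⁻⁷ J.

-1.75×10⁻⁷ J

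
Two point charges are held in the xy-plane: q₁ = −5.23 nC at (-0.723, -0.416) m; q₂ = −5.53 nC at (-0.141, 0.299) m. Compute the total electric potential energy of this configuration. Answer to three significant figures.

The work to assemble the configuration equals its total potential energy, U = Σ kqᵢqⱼ/rᵢⱼ over all pairs.
Pair separations: r₁₂ = 0.922 m.
U = (2.82×10⁻⁷) = 2.82×10⁻⁷ J.

2.82×10⁻⁷ J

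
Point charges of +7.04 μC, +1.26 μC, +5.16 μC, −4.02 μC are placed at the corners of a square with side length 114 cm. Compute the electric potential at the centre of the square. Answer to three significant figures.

1.05×10⁵ V

Electric potential is a scalar, so the contributions from each charge add algebraically: V = Σ kqᵢ/rᵢ.
The distance from each corner to the centre is a√2/2 = 0.806 m.
V = k[(7.04×10⁻⁶)/(0.806) + (1.26×10⁻⁶)/(0.806) + (5.16×10⁻⁶)/(0.806) + (-4.02×10⁻⁶)/(0.806)] = 1.05×10⁵ V.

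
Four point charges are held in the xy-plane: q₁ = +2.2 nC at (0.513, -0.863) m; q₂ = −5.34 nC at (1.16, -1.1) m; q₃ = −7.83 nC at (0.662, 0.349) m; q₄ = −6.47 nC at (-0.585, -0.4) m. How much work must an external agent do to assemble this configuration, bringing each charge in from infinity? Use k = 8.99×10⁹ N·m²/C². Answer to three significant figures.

3.36×10⁻⁷ J

The assembly work is the sum of pairwise potential energies, U = Σ_{i<j} kqᵢqⱼ/rᵢⱼ.
Pair separations: r₁₂ = 0.689 m, r₁₃ = 1.22 m, r₁₄ = 1.19 m, r₂₃ = 1.53 m, r₂₄ = 1.88 m, r₃₄ = 1.45 m.
Summing all 6 pair terms gives U = 3.36×10⁻⁷ J.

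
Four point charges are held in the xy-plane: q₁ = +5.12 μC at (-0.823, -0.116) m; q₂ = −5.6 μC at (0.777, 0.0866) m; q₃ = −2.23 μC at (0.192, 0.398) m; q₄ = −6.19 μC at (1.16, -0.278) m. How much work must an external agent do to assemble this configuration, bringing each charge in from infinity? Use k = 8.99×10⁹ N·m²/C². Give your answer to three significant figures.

The work to assemble the configuration equals its total potential energy, U = Σ kqᵢqⱼ/rᵢⱼ over all pairs.
Pair separations: r₁₂ = 1.61 m, r₁₃ = 1.14 m, r₁₄ = 1.99 m, r₂₃ = 0.663 m, r₂₄ = 0.529 m, r₃₄ = 1.18 m.
Summing all 6 pair terms gives U = 0.471 J.

0.471 J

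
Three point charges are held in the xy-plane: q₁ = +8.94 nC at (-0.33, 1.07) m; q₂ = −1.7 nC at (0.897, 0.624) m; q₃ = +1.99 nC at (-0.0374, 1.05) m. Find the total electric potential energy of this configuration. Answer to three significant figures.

4.11×10⁻⁷ J

The assembly work is the sum of pairwise potential energies, U = Σ_{i<j} kqᵢqⱼ/rᵢⱼ.
Pair separations: r₁₂ = 1.31 m, r₁₃ = 0.293 m, r₂₃ = 1.03 m.
U = (-1.05×10⁻⁷) + (5.45×10⁻⁷) + (-2.96×10⁻⁸) = 4.11×10⁻⁷ J.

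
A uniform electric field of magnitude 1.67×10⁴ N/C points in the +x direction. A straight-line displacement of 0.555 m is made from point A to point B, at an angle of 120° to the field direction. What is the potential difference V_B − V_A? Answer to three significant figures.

4630 V

Only the component of displacement along E changes the potential: ΔV = −E·d·cosθ.
ΔV = −(1.67×10⁴ V/m)(0.555 m)cos120° = 4630 V.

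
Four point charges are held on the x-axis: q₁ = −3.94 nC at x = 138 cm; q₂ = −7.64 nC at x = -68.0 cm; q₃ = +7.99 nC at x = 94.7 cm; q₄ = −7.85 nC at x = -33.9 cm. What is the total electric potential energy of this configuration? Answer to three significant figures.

The assembly work is the sum of pairwise potential energies, U = Σ_{i<j} kqᵢqⱼ/rᵢⱼ.
Pair separations: r₁₂ = 2.06 m, r₁₃ = 0.433 m, r₁₄ = 1.72 m, r₂₃ = 1.63 m, r₂₄ = 0.341 m, r₃₄ = 1.29 m.
Summing all 6 pair terms gives U = 4.45×10⁻⁷ J.

4.45×10⁻⁷ J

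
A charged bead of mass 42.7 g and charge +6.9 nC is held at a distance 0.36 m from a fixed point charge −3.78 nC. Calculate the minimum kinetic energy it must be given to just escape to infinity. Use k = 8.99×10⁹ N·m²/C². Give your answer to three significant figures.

To just escape, total mechanical energy must reach zero at infinity: ½mv²_min + U = 0, so ½mv²_min = −U = |kQq|/r.
|U| = |kQq|/r = (8.99×10⁹ N·m²/C²)(3.78×10⁻⁹)(6.90×10⁻⁹)/(0.360) = 6.51×10⁻⁷ J.

6.51×10⁻⁷ J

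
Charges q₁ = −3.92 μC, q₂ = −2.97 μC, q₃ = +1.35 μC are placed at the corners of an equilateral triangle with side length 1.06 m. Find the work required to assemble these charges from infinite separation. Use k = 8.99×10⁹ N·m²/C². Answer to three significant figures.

0.0199 J

The work to assemble the configuration equals its total potential energy, U = Σ kqᵢqⱼ/rᵢⱼ over all pairs.
All three pair separations equal the side length, 1.06 m.
U = (0.0987) + (-0.0449) + (-0.0340) = 0.0199 J.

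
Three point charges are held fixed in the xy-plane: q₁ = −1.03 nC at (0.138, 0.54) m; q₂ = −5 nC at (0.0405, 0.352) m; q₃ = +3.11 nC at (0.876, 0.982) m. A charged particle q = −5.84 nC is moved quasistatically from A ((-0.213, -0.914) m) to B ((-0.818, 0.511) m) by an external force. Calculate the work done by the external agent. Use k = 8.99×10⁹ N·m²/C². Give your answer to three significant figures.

9.95×10⁻⁸ J

For quasistatic motion the external work equals the change in potential energy: W_ext = qΔV = q(V_B − V_A).
At A: distances to the source charges are 1.50 m, 1.29 m, 2.19 m; V_A = Σ kqᵢ/rᵢ = -28.2 V.
At B: distances to the source charges are 0.956 m, 0.873 m, 1.76 m; V_B = Σ kqᵢ/rᵢ = -45.3 V.
ΔV = V_B − V_A = -17.0 V.
W_ext = qΔV = (-5.84×10⁻⁹ C)(-17.0 V) = 9.95×10⁻⁸ J.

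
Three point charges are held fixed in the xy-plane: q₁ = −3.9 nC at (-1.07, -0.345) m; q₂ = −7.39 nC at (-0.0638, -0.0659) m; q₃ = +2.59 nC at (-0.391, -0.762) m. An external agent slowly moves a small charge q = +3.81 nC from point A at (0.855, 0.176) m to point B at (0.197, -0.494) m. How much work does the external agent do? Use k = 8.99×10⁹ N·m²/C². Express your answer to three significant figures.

-1.96×10⁻⁷ J

For quasistatic motion the external work equals the change in potential energy: W_ext = qΔV = q(V_B − V_A).
At A: distances to the source charges are 1.99 m, 0.950 m, 1.56 m; V_A = Σ kqᵢ/rᵢ = -72.6 V.
At B: distances to the source charges are 1.28 m, 0.501 m, 0.646 m; V_B = Σ kqᵢ/rᵢ = -124 V.
ΔV = V_B − V_A = -51.4 V.
W_ext = qΔV = (3.81×10⁻⁹ C)(-51.4 V) = -1.96×10⁻⁷ J.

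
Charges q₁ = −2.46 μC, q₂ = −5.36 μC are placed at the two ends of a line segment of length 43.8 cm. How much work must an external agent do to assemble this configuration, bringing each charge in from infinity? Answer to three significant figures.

0.271 J

The assembly work is the sum of pairwise potential energies, U = Σ_{i<j} kqᵢqⱼ/rᵢⱼ.
The separation is r = 0.438 m.
U = (0.271) = 0.271 J.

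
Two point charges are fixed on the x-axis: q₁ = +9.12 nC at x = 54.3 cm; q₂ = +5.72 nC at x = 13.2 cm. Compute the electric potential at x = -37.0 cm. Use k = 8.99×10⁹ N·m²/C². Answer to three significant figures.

The total potential is the scalar sum of each charge's contribution, V = Σ kqᵢ/rᵢ.
Distances from the field point to each charge: r₁ = 0.913 m, r₂ = 0.502 m.
V = k[(9.12×10⁻⁹)/(0.913) + (5.72×10⁻⁹)/(0.502)] = 192 V.

192 V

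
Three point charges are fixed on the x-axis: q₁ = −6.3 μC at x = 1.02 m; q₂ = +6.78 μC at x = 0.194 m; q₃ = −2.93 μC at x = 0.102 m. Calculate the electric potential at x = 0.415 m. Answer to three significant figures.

9.80×10⁴ V

The total potential is the scalar sum of each charge's contribution, V = Σ kqᵢ/rᵢ.
Distances from the field point to each charge: r₁ = 0.605 m, r₂ = 0.221 m, r₃ = 0.313 m.
V = k[(-6.30×10⁻⁶)/(0.605) + (6.78×10⁻⁶)/(0.221) + (-2.93×10⁻⁶)/(0.313)] = 9.80×10⁴ V.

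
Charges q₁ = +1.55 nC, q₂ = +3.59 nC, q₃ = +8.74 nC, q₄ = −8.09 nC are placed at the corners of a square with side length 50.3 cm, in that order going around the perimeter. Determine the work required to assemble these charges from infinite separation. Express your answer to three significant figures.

-1.02×10⁻⁶ J

The assembly work is the sum of pairwise potential energies, U = Σ_{i<j} kqᵢqⱼ/rᵢⱼ.
The four side pairs have separation 0.503 m and the two diagonal pairs 0.711 m.
Summing all 6 pair terms gives U = -1.02×10⁻⁶ J.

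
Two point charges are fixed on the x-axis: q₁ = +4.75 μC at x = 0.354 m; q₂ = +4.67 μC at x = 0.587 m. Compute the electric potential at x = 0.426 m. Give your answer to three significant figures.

Electric potential is a scalar, so the contributions from each charge add algebraically: V = Σ kqᵢ/rᵢ.
Distances from the field point to each charge: r₁ = 0.0720 m, r₂ = 0.161 m.
V = k[(4.75×10⁻⁶)/(0.0720) + (4.67×10⁻⁶)/(0.161)] = 8.54×10⁵ V.

8.54×10⁵ V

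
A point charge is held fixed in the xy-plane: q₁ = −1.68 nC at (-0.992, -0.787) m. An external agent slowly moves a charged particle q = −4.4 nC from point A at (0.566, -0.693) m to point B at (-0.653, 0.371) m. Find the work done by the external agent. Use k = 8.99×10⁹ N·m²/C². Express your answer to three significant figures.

1.25×10⁻⁸ J

For quasistatic motion the external work equals the change in potential energy: W_ext = qΔV = q(V_B − V_A).
At A: distance to the source charge is 1.56 m; V_A = kq₁/r = -9.68 V.
At B: distance to the source charge is 1.21 m; V_B = kq₁/r = -12.5 V.
ΔV = V_B − V_A = -2.84 V.
W_ext = qΔV = (-4.40×10⁻⁹ C)(-2.84 V) = 1.25×10⁻⁸ J.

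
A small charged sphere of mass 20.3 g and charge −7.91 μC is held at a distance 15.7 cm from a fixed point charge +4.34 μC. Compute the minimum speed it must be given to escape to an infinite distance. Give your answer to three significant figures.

13.9 m/s

To just escape, total mechanical energy must reach zero at infinity: ½mv²_min + U = 0, so ½mv²_min = −U = |kQq|/r.
|U| = |kQq|/r = (8.99×10⁹ N·m²/C²)(4.34×10⁻⁶)(7.91×10⁻⁶)/(0.157) = 1.97 J.
v_min = √(2|U|/m) = √(2·1.97/0.0203) = 13.9 m/s.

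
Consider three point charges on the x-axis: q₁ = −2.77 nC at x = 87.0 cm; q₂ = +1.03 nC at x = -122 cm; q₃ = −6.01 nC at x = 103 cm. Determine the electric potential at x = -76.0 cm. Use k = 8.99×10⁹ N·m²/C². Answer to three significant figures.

-25.3 V

Electric potential is a scalar, so the contributions from each charge add algebraically: V = Σ kqᵢ/rᵢ.
Distances from the field point to each charge: r₁ = 1.63 m, r₂ = 0.460 m, r₃ = 1.79 m.
V = k[(-2.77×10⁻⁹)/(1.63) + (1.03×10⁻⁹)/(0.460) + (-6.01×10⁻⁹)/(1.79)] = -25.3 V.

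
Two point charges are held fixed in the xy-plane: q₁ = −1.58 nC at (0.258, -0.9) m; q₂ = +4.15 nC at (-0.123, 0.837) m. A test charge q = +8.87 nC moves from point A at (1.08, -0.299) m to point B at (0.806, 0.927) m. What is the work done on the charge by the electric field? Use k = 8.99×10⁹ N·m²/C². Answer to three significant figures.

The work done by the electric force is W_field = −ΔU = −q(V_B − V_A) = q(V_A − V_B).
At A: distances to the source charges are 1.02 m, 1.65 m; V_A = Σ kqᵢ/rᵢ = 8.60 V.
At B: distances to the source charges are 1.91 m, 0.933 m; V_B = Σ kqᵢ/rᵢ = 32.5 V.
ΔV = V_B − V_A = 23.9 V.
W_field = −qΔV = −(8.87×10⁻⁹ C)(23.9 V) = -2.12×10⁻⁷ J.

-2.12×10⁻⁷ J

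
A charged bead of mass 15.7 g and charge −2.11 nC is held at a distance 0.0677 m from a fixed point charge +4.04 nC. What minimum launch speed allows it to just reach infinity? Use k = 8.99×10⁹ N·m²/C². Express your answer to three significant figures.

0.0120 m/s

To just escape, total mechanical energy must reach zero at infinity: ½mv²_min + U = 0, so ½mv²_min = −U = |kQq|/r.
|U| = |kQq|/r = (8.99×10⁹ N·m²/C²)(4.04×10⁻⁹)(2.11×10⁻⁹)/(0.0677) = 1.13×10⁻⁶ J.
v_min = √(2|U|/m) = √(2·1.13×10⁻⁶/0.0157) = 0.0120 m/s.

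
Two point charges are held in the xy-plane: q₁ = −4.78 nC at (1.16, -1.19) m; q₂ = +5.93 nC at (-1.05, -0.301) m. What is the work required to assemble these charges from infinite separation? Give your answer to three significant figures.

-1.07×10⁻⁷ J

The work to assemble the configuration equals its total potential energy, U = Σ kqᵢqⱼ/rᵢⱼ over all pairs.
Pair separations: r₁₂ = 2.38 m.
U = (-1.07×10⁻⁷) = -1.07×10⁻⁷ J.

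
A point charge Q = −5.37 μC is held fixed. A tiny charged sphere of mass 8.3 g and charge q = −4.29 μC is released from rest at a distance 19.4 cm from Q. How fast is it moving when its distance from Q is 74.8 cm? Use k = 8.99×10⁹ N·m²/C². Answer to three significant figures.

Only the electrostatic force acts, so mechanical energy is conserved: ½mv² = U₁ − U₂ = kQq(1/r₁ − 1/r₂).
U₁ − U₂ = (8.99×10⁹ N·m²/C²)(-5.37×10⁻⁶ C)(-4.29×10⁻⁶ C)(1/0.194 − 1/0.748) = 0.791 J.
v = √(2·0.791/8.30×10⁻³) = 13.8 m/s.

13.8 m/s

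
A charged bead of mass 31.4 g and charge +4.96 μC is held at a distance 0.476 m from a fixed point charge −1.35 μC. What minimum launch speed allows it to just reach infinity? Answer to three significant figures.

2.84 m/s

To just escape, total mechanical energy must reach zero at infinity: ½mv²_min + U = 0, so ½mv²_min = −U = |kQq|/r.
|U| = |kQq|/r = (8.99×10⁹ N·m²/C²)(1.35×10⁻⁶)(4.96×10⁻⁶)/(0.476) = 0.126 J.
v_min = √(2|U|/m) = √(2·0.126/0.0314) = 2.84 m/s.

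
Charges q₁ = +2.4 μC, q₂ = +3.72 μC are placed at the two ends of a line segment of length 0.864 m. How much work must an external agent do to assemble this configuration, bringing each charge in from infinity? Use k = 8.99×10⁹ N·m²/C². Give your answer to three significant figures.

The work to assemble the configuration equals its total potential energy, U = Σ kqᵢqⱼ/rᵢⱼ over all pairs.
The separation is r = 0.864 m.
U = (0.0929) = 0.0929 J.

0.0929 J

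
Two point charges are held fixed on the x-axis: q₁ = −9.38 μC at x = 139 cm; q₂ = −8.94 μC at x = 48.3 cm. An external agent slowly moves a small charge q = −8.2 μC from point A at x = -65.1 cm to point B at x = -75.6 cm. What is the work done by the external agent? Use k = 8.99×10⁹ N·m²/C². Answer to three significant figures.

For quasistatic motion the external work equals the change in potential energy: W_ext = qΔV = q(V_B − V_A).
At A: distances to the source charges are 2.04 m, 1.13 m; V_A = Σ kqᵢ/rᵢ = -1.12×10⁵ V.
At B: distances to the source charges are 2.15 m, 1.24 m; V_B = Σ kqᵢ/rᵢ = -1.04×10⁵ V.
ΔV = V_B − V_A = 8030 V.
W_ext = qΔV = (-8.20×10⁻⁶ C)(8030 V) = -0.0658 J.

-0.0658 J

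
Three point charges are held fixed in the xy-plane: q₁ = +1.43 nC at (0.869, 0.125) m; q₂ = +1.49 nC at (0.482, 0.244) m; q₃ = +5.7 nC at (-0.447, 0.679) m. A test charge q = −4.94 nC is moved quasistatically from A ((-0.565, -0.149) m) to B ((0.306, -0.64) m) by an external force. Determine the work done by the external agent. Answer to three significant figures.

9.84×10⁻⁸ J

For quasistatic motion the external work equals the change in potential energy: W_ext = qΔV = q(V_B − V_A).
At A: distances to the source charges are 1.46 m, 1.12 m, 0.836 m; V_A = Σ kqᵢ/rᵢ = 82.1 V.
At B: distances to the source charges are 0.950 m, 0.901 m, 1.52 m; V_B = Σ kqᵢ/rᵢ = 62.1 V.
ΔV = V_B − V_A = -19.9 V.
W_ext = qΔV = (-4.94×10⁻⁹ C)(-19.9 V) = 9.84×10⁻⁸ J.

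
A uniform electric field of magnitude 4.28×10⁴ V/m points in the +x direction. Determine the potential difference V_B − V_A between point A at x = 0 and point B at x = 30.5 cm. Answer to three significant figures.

In a uniform field, potential decreases in the direction of E: V_B − V_A = −E·Δx.
V_B − V_A = −(4.28×10⁴ V/m)(0.305 m) = -1.31×10⁴ V.

-1.31×10⁴ V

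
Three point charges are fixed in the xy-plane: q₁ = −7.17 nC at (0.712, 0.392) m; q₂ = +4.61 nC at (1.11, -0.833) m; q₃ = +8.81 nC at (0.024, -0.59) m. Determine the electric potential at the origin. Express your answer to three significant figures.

Electric potential is a scalar, so the contributions from each charge add algebraically: V = Σ kqᵢ/rᵢ.
Distances from the field point to each charge: r₁ = 0.813 m, r₂ = 1.39 m, r₃ = 0.590 m.
V = k[(-7.17×10⁻⁹)/(0.813) + (4.61×10⁻⁹)/(1.39) + (8.81×10⁻⁹)/(0.590)] = 84.7 V.

84.7 V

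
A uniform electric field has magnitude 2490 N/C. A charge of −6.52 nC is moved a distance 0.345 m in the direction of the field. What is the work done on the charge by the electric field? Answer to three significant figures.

-5.60×10⁻⁶ J

The potential change for a displacement 0.345 m in the direction of the field is ΔV = −Ed = -859 V.
W_field = −qΔV = -5.60×10⁻⁶ J.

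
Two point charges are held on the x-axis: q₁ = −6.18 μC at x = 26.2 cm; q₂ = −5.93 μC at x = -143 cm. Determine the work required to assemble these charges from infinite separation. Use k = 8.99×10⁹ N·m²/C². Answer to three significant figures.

The work to assemble the configuration equals its total potential energy, U = Σ kqᵢqⱼ/rᵢⱼ over all pairs.
Pair separations: r₁₂ = 1.69 m.
U = (0.195) = 0.195 J.

0.195 J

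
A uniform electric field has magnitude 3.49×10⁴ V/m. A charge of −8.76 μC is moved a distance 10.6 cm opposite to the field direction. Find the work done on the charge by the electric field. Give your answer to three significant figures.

The potential change for a displacement 10.6 cm opposite to the field direction is ΔV = +Ed = 3700 V.
W_field = −qΔV = 0.0324 J.

0.0324 J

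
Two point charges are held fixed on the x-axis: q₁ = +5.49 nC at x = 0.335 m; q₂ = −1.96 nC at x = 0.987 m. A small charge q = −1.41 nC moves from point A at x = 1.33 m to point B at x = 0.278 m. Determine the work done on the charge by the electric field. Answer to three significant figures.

1.19×10⁻⁶ J

The work done by the electric force is W_field = −ΔU = −q(V_B − V_A) = q(V_A − V_B).
At A: distances to the source charges are 0.995 m, 0.343 m; V_A = Σ kqᵢ/rᵢ = -1.77 V.
At B: distances to the source charges are 0.0570 m, 0.709 m; V_B = Σ kqᵢ/rᵢ = 841 V.
ΔV = V_B − V_A = 843 V.
W_field = −qΔV = −(-1.41×10⁻⁹ C)(843 V) = 1.19×10⁻⁶ J.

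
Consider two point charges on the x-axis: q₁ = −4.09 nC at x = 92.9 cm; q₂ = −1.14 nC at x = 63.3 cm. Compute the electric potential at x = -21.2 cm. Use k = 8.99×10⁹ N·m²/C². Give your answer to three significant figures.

-44.4 V

Electric potential is a scalar, so the contributions from each charge add algebraically: V = Σ kqᵢ/rᵢ.
Distances from the field point to each charge: r₁ = 1.14 m, r₂ = 0.845 m.
V = k[(-4.09×10⁻⁹)/(1.14) + (-1.14×10⁻⁹)/(0.845)] = -44.4 V.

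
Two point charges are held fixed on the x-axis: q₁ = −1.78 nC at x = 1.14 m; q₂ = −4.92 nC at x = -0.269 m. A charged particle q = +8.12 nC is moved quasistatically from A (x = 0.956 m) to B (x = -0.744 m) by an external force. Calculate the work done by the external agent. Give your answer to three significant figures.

For quasistatic motion the external work equals the change in potential energy: W_ext = qΔV = q(V_B − V_A).
At A: distances to the source charges are 0.184 m, 1.23 m; V_A = Σ kqᵢ/rᵢ = -123 V.
At B: distances to the source charges are 1.88 m, 0.475 m; V_B = Σ kqᵢ/rᵢ = -102 V.
ΔV = V_B − V_A = 21.5 V.
W_ext = qΔV = (8.12×10⁻⁹ C)(21.5 V) = 1.74×10⁻⁷ J.

1.74×10⁻⁷ J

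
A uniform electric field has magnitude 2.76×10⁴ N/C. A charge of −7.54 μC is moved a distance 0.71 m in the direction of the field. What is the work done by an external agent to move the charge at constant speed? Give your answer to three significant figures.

The potential change for a displacement 0.71 m in the direction of the field is ΔV = −Ed = -1.96×10⁴ V.
W_ext = qΔV = 0.148 J.

0.148 J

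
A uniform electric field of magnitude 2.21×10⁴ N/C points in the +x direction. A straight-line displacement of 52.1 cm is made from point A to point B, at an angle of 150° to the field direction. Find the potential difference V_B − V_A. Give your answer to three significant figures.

Only the component of displacement along E changes the potential: ΔV = −E·d·cosθ.
ΔV = −(2.21×10⁴ V/m)(0.521 m)cos150° = 9970 V.

9970 V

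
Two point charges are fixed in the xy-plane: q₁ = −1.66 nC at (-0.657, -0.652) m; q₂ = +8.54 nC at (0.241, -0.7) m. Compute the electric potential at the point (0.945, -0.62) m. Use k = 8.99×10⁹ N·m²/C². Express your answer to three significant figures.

The total potential is the scalar sum of each charge's contribution, V = Σ kqᵢ/rᵢ.
Distances from the field point to each charge: r₁ = 1.60 m, r₂ = 0.709 m.
V = k[(-1.66×10⁻⁹)/(1.60) + (8.54×10⁻⁹)/(0.709)] = 99.0 V.

99.0 V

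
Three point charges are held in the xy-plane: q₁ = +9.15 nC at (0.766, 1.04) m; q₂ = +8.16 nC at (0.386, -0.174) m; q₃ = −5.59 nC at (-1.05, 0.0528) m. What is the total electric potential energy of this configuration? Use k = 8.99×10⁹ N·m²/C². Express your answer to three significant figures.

The work to assemble the configuration equals its total potential energy, U = Σ kqᵢqⱼ/rᵢⱼ over all pairs.
Pair separations: r₁₂ = 1.27 m, r₁₃ = 2.07 m, r₂₃ = 1.45 m.
U = (5.28×10⁻⁷) + (-2.22×10⁻⁷) + (-2.82×10⁻⁷) = 2.31×10⁻⁸ J.

2.31×10⁻⁸ J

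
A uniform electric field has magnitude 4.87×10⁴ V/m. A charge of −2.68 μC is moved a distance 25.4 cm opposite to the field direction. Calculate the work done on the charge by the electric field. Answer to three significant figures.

0.0332 J

The potential change for a displacement 25.4 cm opposite to the field direction is ΔV = +Ed = 1.24×10⁴ V.
W_field = −qΔV = 0.0332 J.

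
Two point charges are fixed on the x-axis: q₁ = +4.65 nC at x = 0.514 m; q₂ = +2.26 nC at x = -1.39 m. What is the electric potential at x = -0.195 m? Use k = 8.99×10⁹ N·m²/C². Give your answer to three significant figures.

76.0 V

The total potential is the scalar sum of each charge's contribution, V = Σ kqᵢ/rᵢ.
Distances from the field point to each charge: r₁ = 0.709 m, r₂ = 1.19 m.
V = k[(4.65×10⁻⁹)/(0.709) + (2.26×10⁻⁹)/(1.19)] = 76.0 V.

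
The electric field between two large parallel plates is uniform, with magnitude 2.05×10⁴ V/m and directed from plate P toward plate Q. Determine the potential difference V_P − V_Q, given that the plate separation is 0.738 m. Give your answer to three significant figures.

1.51×10⁴ V

In a uniform field, potential decreases in the direction of E: ΔV = −E·d for a displacement d parallel to E.
Going from Q to P is a displacement of 0.738 m opposite to the field, so V_P − V_Q = +Ed = 1.51×10⁴ V.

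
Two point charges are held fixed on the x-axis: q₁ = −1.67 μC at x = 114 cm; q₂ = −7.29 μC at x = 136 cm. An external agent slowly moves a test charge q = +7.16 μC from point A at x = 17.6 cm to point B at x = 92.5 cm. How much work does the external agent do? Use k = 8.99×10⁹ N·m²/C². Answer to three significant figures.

For quasistatic motion the external work equals the change in potential energy: W_ext = qΔV = q(V_B − V_A).
At A: distances to the source charges are 0.964 m, 1.18 m; V_A = Σ kqᵢ/rᵢ = -7.09×10⁴ V.
At B: distances to the source charges are 0.215 m, 0.435 m; V_B = Σ kqᵢ/rᵢ = -2.20×10⁵ V.
ΔV = V_B − V_A = -1.50×10⁵ V.
W_ext = qΔV = (7.16×10⁻⁶ C)(-1.50×10⁵ V) = -1.07 J.

-1.07 J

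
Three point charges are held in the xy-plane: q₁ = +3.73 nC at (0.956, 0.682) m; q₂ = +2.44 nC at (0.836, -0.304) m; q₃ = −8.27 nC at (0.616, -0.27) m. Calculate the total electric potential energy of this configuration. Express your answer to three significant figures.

-1.01×10⁻⁶ J

The work to assemble the configuration equals its total potential energy, U = Σ kqᵢqⱼ/rᵢⱼ over all pairs.
Pair separations: r₁₂ = 0.993 m, r₁₃ = 1.01 m, r₂₃ = 0.223 m.
U = (8.24×10⁻⁸) + (-2.74×10⁻⁷) + (-8.15×10⁻⁷) = -1.01×10⁻⁶ J.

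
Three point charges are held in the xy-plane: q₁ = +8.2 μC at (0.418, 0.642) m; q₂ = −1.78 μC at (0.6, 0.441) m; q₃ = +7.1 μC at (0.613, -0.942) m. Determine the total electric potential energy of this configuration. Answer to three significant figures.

-0.238 J

The assembly work is the sum of pairwise potential energies, U = Σ_{i<j} kqᵢqⱼ/rᵢⱼ.
Pair separations: r₁₂ = 0.271 m, r₁₃ = 1.60 m, r₂₃ = 1.38 m.
U = (-0.484) + (0.328) + (-0.0821) = -0.238 J.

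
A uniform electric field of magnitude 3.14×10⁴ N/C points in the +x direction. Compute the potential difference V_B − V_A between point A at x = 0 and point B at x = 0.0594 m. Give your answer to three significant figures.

-1870 V

In a uniform field, potential decreases in the direction of E: V_B − V_A = −E·Δx.
V_B − V_A = −(3.14×10⁴ V/m)(0.0594 m) = -1870 V.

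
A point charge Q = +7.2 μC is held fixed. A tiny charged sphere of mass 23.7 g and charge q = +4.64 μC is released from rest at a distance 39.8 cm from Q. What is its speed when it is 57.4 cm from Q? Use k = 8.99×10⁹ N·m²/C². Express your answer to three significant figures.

Only the electrostatic force acts, so mechanical energy is conserved: ½mv² = U₁ − U₂ = kQq(1/r₁ − 1/r₂).
U₁ − U₂ = (8.99×10⁹ N·m²/C²)(7.20×10⁻⁶ C)(4.64×10⁻⁶ C)(1/0.398 − 1/0.574) = 0.231 J.
v = √(2·0.231/0.0237) = 4.42 m/s.

4.42 m/s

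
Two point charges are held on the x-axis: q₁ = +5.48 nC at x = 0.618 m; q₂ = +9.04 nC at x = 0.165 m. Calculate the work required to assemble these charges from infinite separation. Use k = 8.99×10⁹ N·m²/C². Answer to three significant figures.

The work to assemble the configuration equals its total potential energy, U = Σ kqᵢqⱼ/rᵢⱼ over all pairs.
Pair separations: r₁₂ = 0.453 m.
U = (9.83×10⁻⁷) = 9.83×10⁻⁷ J.

9.83×10⁻⁷ J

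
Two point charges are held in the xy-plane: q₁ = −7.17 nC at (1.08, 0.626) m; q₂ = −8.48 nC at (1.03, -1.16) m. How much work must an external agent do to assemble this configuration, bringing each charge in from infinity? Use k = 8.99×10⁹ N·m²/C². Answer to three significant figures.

The work to assemble the configuration equals its total potential energy, U = Σ kqᵢqⱼ/rᵢⱼ over all pairs.
Pair separations: r₁₂ = 1.79 m.
U = (3.06×10⁻⁷) = 3.06×10⁻⁷ J.

3.06×10⁻⁷ J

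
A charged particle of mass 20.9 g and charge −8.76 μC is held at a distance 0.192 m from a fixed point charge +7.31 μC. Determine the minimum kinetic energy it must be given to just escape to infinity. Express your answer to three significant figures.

3.00 J

To just escape, total mechanical energy must reach zero at infinity: ½mv²_min + U = 0, so ½mv²_min = −U = |kQq|/r.
|U| = |kQq|/r = (8.99×10⁹ N·m²/C²)(7.31×10⁻⁶)(8.76×10⁻⁶)/(0.192) = 3.00 J.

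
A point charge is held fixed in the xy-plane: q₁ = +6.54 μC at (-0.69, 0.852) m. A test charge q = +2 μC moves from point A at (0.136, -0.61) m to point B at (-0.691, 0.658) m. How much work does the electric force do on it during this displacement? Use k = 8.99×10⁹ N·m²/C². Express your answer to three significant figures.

The work done by the electric force is W_field = −ΔU = −q(V_B − V_A) = q(V_A − V_B).
At A: distance to the source charge is 1.68 m; V_A = kq₁/r = 3.50×10⁴ V.
At B: distance to the source charge is 0.194 m; V_B = kq₁/r = 3.03×10⁵ V.
ΔV = V_B − V_A = 2.68×10⁵ V.
W_field = −qΔV = −(2.00×10⁻⁶ C)(2.68×10⁵ V) = -0.536 J.

-0.536 J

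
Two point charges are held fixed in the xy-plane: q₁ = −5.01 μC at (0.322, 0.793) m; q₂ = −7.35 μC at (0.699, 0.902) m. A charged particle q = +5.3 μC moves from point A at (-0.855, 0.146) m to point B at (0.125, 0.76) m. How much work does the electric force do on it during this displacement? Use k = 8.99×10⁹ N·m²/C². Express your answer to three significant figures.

1.41 J

The work done by the electric force is W_field = −ΔU = −q(V_B − V_A) = q(V_A − V_B).
At A: distances to the source charges are 1.34 m, 1.73 m; V_A = Σ kqᵢ/rᵢ = -7.18×10⁴ V.
At B: distances to the source charges are 0.200 m, 0.591 m; V_B = Σ kqᵢ/rᵢ = -3.37×10⁵ V.
ΔV = V_B − V_A = -2.65×10⁵ V.
W_field = −qΔV = −(5.30×10⁻⁶ C)(-2.65×10⁵ V) = 1.41 J.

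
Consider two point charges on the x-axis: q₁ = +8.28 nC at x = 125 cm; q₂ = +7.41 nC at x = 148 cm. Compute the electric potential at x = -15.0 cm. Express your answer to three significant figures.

Electric potential is a scalar, so the contributions from each charge add algebraically: V = Σ kqᵢ/rᵢ.
Distances from the field point to each charge: r₁ = 1.40 m, r₂ = 1.63 m.
V = k[(8.28×10⁻⁹)/(1.40) + (7.41×10⁻⁹)/(1.63)] = 94.0 V.

94.0 V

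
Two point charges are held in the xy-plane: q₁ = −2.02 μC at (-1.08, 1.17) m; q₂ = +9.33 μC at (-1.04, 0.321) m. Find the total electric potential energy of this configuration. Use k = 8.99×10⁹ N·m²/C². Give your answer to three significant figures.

-0.199 J

The assembly work is the sum of pairwise potential energies, U = Σ_{i<j} kqᵢqⱼ/rᵢⱼ.
Pair separations: r₁₂ = 0.850 m.
U = (-0.199) = -0.199 J.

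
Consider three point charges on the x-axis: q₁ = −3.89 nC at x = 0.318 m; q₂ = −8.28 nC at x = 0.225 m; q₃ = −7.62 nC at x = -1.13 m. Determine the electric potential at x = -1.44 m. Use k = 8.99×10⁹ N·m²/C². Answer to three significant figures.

The total potential is the scalar sum of each charge's contribution, V = Σ kqᵢ/rᵢ.
Distances from the field point to each charge: r₁ = 1.76 m, r₂ = 1.67 m, r₃ = 0.310 m.
V = k[(-3.89×10⁻⁹)/(1.76) + (-8.28×10⁻⁹)/(1.67) + (-7.62×10⁻⁹)/(0.310)] = -286 V.

-286 V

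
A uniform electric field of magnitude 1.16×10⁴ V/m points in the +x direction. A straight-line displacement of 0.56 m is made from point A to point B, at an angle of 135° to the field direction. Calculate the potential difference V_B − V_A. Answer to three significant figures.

4590 V

Only the component of displacement along E changes the potential: ΔV = −E·d·cosθ.
ΔV = −(1.16×10⁴ V/m)(0.560 m)cos135° = 4590 V.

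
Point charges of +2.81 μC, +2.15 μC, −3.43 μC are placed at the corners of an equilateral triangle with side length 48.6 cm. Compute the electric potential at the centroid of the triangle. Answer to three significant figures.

Electric potential is a scalar, so the contributions from each charge add algebraically: V = Σ kqᵢ/rᵢ.
The distance from each vertex to the centroid is a/√3 = 0.281 m.
V = k[(2.81×10⁻⁶)/(0.281) + (2.15×10⁻⁶)/(0.281) + (-3.43×10⁻⁶)/(0.281)] = 4.90×10⁴ V.

4.90×10⁴ V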